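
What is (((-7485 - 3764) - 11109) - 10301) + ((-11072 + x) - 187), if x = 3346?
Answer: -40572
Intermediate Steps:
(((-7485 - 3764) - 11109) - 10301) + ((-11072 + x) - 187) = (((-7485 - 3764) - 11109) - 10301) + ((-11072 + 3346) - 187) = ((-11249 - 11109) - 10301) + (-7726 - 187) = (-22358 - 10301) - 7913 = -32659 - 7913 = -40572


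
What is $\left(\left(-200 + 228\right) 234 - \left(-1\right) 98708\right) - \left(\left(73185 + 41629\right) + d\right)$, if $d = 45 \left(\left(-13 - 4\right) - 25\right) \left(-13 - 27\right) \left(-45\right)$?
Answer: $3392446$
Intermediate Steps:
$d = -3402000$ ($d = 45 \left(-17 - 25\right) \left(-40\right) \left(-45\right) = 45 \left(\left(-42\right) \left(-40\right)\right) \left(-45\right) = 45 \cdot 1680 \left(-45\right) = 75600 \left(-45\right) = -3402000$)
$\left(\left(-200 + 228\right) 234 - \left(-1\right) 98708\right) - \left(\left(73185 + 41629\right) + d\right) = \left(\left(-200 + 228\right) 234 - \left(-1\right) 98708\right) - \left(\left(73185 + 41629\right) - 3402000\right) = \left(28 \cdot 234 - -98708\right) - \left(114814 - 3402000\right) = \left(6552 + 98708\right) - -3287186 = 105260 + 3287186 = 3392446$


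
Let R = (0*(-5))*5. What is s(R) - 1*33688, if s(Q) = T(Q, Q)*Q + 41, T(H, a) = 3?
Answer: -33647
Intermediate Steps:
R = 0 (R = 0*5 = 0)
s(Q) = 41 + 3*Q (s(Q) = 3*Q + 41 = 41 + 3*Q)
s(R) - 1*33688 = (41 + 3*0) - 1*33688 = (41 + 0) - 33688 = 41 - 33688 = -33647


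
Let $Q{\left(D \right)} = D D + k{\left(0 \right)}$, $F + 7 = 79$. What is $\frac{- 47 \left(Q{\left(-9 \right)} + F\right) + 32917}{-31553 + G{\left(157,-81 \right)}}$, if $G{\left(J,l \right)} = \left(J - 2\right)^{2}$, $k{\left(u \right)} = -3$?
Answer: $- \frac{25867}{7528} \approx -3.4361$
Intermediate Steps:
$F = 72$ ($F = -7 + 79 = 72$)
$G{\left(J,l \right)} = \left(-2 + J\right)^{2}$
$Q{\left(D \right)} = -3 + D^{2}$ ($Q{\left(D \right)} = D D - 3 = D^{2} - 3 = -3 + D^{2}$)
$\frac{- 47 \left(Q{\left(-9 \right)} + F\right) + 32917}{-31553 + G{\left(157,-81 \right)}} = \frac{- 47 \left(\left(-3 + \left(-9\right)^{2}\right) + 72\right) + 32917}{-31553 + \left(-2 + 157\right)^{2}} = \frac{- 47 \left(\left(-3 + 81\right) + 72\right) + 32917}{-31553 + 155^{2}} = \frac{- 47 \left(78 + 72\right) + 32917}{-31553 + 24025} = \frac{\left(-47\right) 150 + 32917}{-7528} = \left(-7050 + 32917\right) \left(- \frac{1}{7528}\right) = 25867 \left(- \frac{1}{7528}\right) = - \frac{25867}{7528}$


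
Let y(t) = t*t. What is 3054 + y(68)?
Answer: 7678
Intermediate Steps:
y(t) = t²
3054 + y(68) = 3054 + 68² = 3054 + 4624 = 7678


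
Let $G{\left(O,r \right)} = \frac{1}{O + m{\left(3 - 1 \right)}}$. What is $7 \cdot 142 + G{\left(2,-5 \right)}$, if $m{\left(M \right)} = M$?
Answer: $\frac{3977}{4} \approx 994.25$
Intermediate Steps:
$G{\left(O,r \right)} = \frac{1}{2 + O}$ ($G{\left(O,r \right)} = \frac{1}{O + \left(3 - 1\right)} = \frac{1}{O + 2} = \frac{1}{2 + O}$)
$7 \cdot 142 + G{\left(2,-5 \right)} = 7 \cdot 142 + \frac{1}{2 + 2} = 994 + \frac{1}{4} = \frac{3977}{4}$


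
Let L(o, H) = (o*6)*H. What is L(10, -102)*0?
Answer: 0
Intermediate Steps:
L(o, H) = 6*H*o (L(o, H) = (6*o)*H = 6*H*o)
L(10, -102)*0 = (6*(-102)*10)*0 = -6120*0 = 0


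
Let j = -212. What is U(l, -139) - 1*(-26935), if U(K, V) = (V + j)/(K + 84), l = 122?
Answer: 5548259/206 ≈ 26933.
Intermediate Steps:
U(K, V) = (-212 + V)/(84 + K) (U(K, V) = (V - 212)/(K + 84) = (-212 + V)/(84 + K))
U(l, -139) - 1*(-26935) = (-212 - 139)/(84 + 122) - 1*(-26935) = -351/206 + 26935 = 5548259/206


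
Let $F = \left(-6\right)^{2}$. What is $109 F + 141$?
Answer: $4065$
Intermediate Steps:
$F = 36$
$109 F + 141 = 109 \cdot 36 + 141 = 3924 + 141 = 4065$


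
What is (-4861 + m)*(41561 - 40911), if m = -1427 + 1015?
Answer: -3427450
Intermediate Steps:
m = -412
(-4861 + m)*(41561 - 40911) = (-4861 - 412)*(41561 - 40911) = -5273*650 = -3427450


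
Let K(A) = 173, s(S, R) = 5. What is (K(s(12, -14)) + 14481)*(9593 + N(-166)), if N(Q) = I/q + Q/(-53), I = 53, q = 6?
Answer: 22379434933/159 ≈ 1.4075e+8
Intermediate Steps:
N(Q) = 53/6 - Q/53 (N(Q) = 53/6 + Q/(-53) = 53*(1/6) + Q*(-1/53) = 53/6 - Q/53)
(K(s(12, -14)) + 14481)*(9593 + N(-166)) = (173 + 14481)*(9593 + (53/6 - 1/53*(-166))) = 14654*(9593 + (53/6 + 166/53)) = 14654*(9593 + 3805/318) = 14654*(3054379/318) = 22379434933/159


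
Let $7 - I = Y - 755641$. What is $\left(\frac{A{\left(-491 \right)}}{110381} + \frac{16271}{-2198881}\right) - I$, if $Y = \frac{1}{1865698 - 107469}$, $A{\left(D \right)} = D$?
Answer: $- \frac{322471274388575047533689}{426747995538596369} \approx -7.5565 \cdot 10^{5}$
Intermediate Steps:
$Y = \frac{1}{1758229} \approx 5.6875 \cdot 10^{-7}$
$I = \frac{1328602227391}{1758229}$ ($I = 7 - \left(\frac{1}{1758229} - 755641\right) = 7 - - \frac{1328589919788}{1758229} = 7 + \frac{1328589919788}{1758229} = \frac{1328602227391}{1758229} \approx 7.5565 \cdot 10^{5}$)
$\left(\frac{A{\left(-491 \right)}}{110381} + \frac{16271}{-2198881}\right) - I = \left(- \frac{491}{110381} + \frac{16271}{-2198881}\right) - \frac{1328602227391}{1758229} = \left(\left(-491\right) \frac{1}{110381} + 16271 \left(- \frac{1}{2198881}\right)\right) - \frac{1328602227391}{1758229} = \left(- \frac{491}{110381} - \frac{16271}{2198881}\right) - \frac{1328602227391}{1758229} = - \frac{2875659822}{242714683661} - \frac{1328602227391}{1758229} = - \frac{322471274388575047533689}{426747995538596369}$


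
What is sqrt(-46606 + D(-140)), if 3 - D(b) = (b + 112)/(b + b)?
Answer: I*sqrt(4660310)/10 ≈ 215.88*I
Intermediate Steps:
D(b) = 3 - (112 + b)/(2*b) (D(b) = 3 - (b + 112)/(b + b) = 3 - (112 + b)/(2*b))
sqrt(-46606 + D(-140)) = sqrt(-46606 + (5/2 - 56/(-140))) = sqrt(-46606 + (5/2 - 56*(-1/140))) = sqrt(-46606 + (5/2 + 2/5)) = sqrt(-46606 + 29/10) = sqrt(-466031/10) = I*sqrt(4660310)/10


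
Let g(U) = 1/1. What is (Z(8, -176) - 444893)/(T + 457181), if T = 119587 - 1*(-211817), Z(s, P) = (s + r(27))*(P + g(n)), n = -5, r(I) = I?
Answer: -451018/788585 ≈ -0.57193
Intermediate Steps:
g(U) = 1
Z(s, P) = (1 + P)*(27 + s) (Z(s, P) = (s + 27)*(P + 1) = (27 + s)*(1 + P) = (1 + P)*(27 + s))
T = 331404 (T = 119587 + 211817 = 331404)
(Z(8, -176) - 444893)/(T + 457181) = ((27 + 8 + 27*(-176) - 176*8) - 444893)/(331404 + 457181) = ((27 + 8 - 4752 - 1408) - 444893)/788585 = (-6125 - 444893)*(1/788585) = -451018*1/788585 = -451018/788585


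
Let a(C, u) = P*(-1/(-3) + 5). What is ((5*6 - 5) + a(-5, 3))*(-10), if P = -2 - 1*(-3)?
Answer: -910/3 ≈ -303.33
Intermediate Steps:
P = 1 (P = -2 + 3 = 1)
a(C, u) = 16/3 (a(C, u) = 1*(-1/(-3) + 5) = 1*(-1*(-⅓) + 5) = 1*(⅓ + 5) = 1*(16/3) = 16/3)
((5*6 - 5) + a(-5, 3))*(-10) = ((5*6 - 5) + 16/3)*(-10) = ((30 - 5) + 16/3)*(-10) = (25 + 16/3)*(-10) = (91/3)*(-10) = -910/3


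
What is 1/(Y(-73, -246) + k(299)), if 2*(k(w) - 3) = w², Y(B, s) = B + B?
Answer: 2/89115 ≈ 2.2443e-5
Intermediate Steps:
Y(B, s) = 2*B
k(w) = 3 + w²/2
1/(Y(-73, -246) + k(299)) = 1/(2*(-73) + (3 + (½)*299²)) = 1/(-146 + (3 + (½)*89401)) = 1/(-146 + (3 + 89401/2)) = 1/(-146 + 89407/2) = 1/(89115/2) = 2/89115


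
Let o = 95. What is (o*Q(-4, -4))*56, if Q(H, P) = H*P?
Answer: 85120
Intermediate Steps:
(o*Q(-4, -4))*56 = (95*(-4*(-4)))*56 = (95*16)*56 = 1520*56 = 85120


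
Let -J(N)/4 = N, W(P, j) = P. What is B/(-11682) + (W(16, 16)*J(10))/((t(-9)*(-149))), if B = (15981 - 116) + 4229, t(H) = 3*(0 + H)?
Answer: -4906369/2610927 ≈ -1.8792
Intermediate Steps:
t(H) = 3*H
J(N) = -4*N
B = 20094 (B = 15865 + 4229 = 20094)
B/(-11682) + (W(16, 16)*J(10))/((t(-9)*(-149))) = 20094/(-11682) + (16*(-4*10))/(((3*(-9))*(-149))) = 20094*(-1/11682) + (16*(-40))/((-27*(-149))) = -3349/1947 - 640/4023 = -4906369/2610927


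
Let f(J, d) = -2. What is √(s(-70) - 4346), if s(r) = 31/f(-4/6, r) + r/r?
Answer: 3*I*√1938/2 ≈ 66.034*I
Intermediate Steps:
s(r) = -29/2 (s(r) = 31/(-2) + r/r = 31*(-½) + 1 = -31/2 + 1 = -29/2)
√(s(-70) - 4346) = √(-29/2 - 4346) = √(-8721/2) = 3*I*√1938/2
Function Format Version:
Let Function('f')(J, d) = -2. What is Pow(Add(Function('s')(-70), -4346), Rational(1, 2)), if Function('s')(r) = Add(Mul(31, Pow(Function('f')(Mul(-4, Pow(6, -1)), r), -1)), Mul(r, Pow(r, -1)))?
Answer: Mul(Rational(3, 2), I, Pow(1938, Rational(1, 2))) ≈ Mul(66.034, I)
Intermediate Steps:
Function('s')(r) = Rational(-29, 2) (Function('s')(r) = Add(Mul(31, Pow(-2, -1)), Mul(r, Pow(r, -1))) = Add(Mul(31, Rational(-1, 2)), 1) = Add(Rational(-31, 2), 1) = Rational(-29, 2))
Pow(Add(Function('s')(-70), -4346), Rational(1, 2)) = Pow(Add(Rational(-29, 2), -4346), Rational(1, 2)) = Pow(Rational(-8721, 2), Rational(1, 2)) = Mul(Rational(3, 2), I, Pow(1938, Rational(1, 2)))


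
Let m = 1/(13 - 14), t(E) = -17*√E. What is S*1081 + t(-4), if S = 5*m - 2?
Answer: -7567 - 34*I ≈ -7567.0 - 34.0*I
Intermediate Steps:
m = -1 (m = 1/(-1) = -1)
S = -7 (S = 5*(-1) - 2 = -5 - 2 = -7)
S*1081 + t(-4) = -7*1081 - 34*I = -7567 - 34*I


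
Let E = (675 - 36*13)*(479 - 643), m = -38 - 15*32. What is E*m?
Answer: 17585064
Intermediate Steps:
m = -518 (m = -38 - 480 = -518)
E = -33948 (E = (675 - 468)*(-164) = 207*(-164) = -33948)
E*m = -33948*(-518) = 17585064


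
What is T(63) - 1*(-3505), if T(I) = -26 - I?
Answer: 3416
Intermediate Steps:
T(63) - 1*(-3505) = (-26 - 1*63) - 1*(-3505) = (-26 - 63) + 3505 = -89 + 3505 = 3416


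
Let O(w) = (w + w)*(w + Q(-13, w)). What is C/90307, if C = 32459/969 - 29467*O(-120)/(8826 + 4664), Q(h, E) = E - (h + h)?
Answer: -7716163523/6213031293 ≈ -1.2419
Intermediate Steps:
Q(h, E) = E - 2*h
O(w) = 2*w*(26 + 2*w) (O(w) = (w + w)*(w + (w - 2*(-13))) = (2*w)*(w + (w + 26)) = (2*w)*(w + (26 + w)) = (2*w)*(26 + 2*w) = 2*w*(26 + 2*w))
C = -7716163523/68799 (C = 32459/969 - 29467*(-480*(13 - 120)/(8826 + 4664)) = 32459*(1/969) - 29467/(13490/((4*(-120)*(-107)))) = 32459/969 - 29467/(13490/51360) = 32459/969 - 29467/(13490*(1/51360)) = 32459/969 - 29467/1349/5136 = 32459/969 - 29467*5136/1349 = 32459/969 - 151342512/1349 = -7716163523/68799 ≈ -1.1216e+5)
C/90307 = -7716163523/68799/90307 = -7716163523/68799*1/90307 = -7716163523/6213031293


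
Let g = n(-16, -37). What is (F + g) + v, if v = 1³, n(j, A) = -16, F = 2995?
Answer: 2980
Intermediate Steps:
g = -16
v = 1
(F + g) + v = (2995 - 16) + 1 = 2979 + 1 = 2980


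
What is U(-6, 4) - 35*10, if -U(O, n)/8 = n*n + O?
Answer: -430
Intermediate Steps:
U(O, n) = -8*O - 8*n**2 (U(O, n) = -8*(n*n + O) = -8*(n**2 + O) = -8*(O + n**2) = -8*O - 8*n**2)
U(-6, 4) - 35*10 = (-8*(-6) - 8*4**2) - 35*10 = (48 - 8*16) - 350 = (48 - 128) - 350 = -80 - 350 = -430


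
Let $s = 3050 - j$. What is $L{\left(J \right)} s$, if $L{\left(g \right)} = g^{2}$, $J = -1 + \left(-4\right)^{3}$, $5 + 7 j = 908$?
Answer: $12341225$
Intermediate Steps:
$j = 129$ ($j = - \frac{5}{7} + \frac{1}{7} \cdot 908 = - \frac{5}{7} + \frac{908}{7} = 129$)
$s = 2921$ ($s = 3050 - 129 = 2921$)
$J = -65$ ($J = -1 - 64 = -65$)
$L{\left(J \right)} s = \left(-65\right)^{2} \cdot 2921 = 4225 \cdot 2921 = 12341225$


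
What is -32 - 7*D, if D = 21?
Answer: -179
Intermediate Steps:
-32 - 7*D = -32 - 7*21 = -32 - 147 = -179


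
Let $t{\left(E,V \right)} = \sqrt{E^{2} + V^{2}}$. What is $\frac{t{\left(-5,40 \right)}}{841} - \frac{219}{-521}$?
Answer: $\frac{219}{521} + \frac{5 \sqrt{65}}{841} \approx 0.46828$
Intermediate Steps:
$\frac{t{\left(-5,40 \right)}}{841} - \frac{219}{-521} = \frac{\sqrt{\left(-5\right)^{2} + 40^{2}}}{841} - \frac{219}{-521} = \sqrt{25 + 1600} \cdot \frac{1}{841} - - \frac{219}{521} = \sqrt{1625} \cdot \frac{1}{841} + \frac{219}{521} = 5 \sqrt{65} \cdot \frac{1}{841} + \frac{219}{521} = \frac{5 \sqrt{65}}{841} + \frac{219}{521} = \frac{219}{521} + \frac{5 \sqrt{65}}{841}$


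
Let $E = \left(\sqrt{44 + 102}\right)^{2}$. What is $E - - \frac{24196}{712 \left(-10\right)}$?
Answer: $\frac{253831}{1780} \approx 142.6$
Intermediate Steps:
$E = 146$ ($E = \left(\sqrt{146}\right)^{2} = 146$)
$E - - \frac{24196}{712 \left(-10\right)} = 146 - - \frac{24196}{712 \left(-10\right)} = 146 - - \frac{24196}{-7120} = 146 - \left(-24196\right) \left(- \frac{1}{7120}\right) = 146 - \frac{6049}{1780} = \frac{253831}{1780}$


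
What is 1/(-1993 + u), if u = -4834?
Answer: -1/6827 ≈ -0.00014648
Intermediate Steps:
1/(-1993 + u) = 1/(-1993 - 4834) = 1/(-6827) = -1/6827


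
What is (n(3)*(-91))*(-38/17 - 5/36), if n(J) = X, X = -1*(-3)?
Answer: 132223/204 ≈ 648.15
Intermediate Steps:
X = 3
n(J) = 3
(n(3)*(-91))*(-38/17 - 5/36) = (3*(-91))*(-38/17 - 5/36) = -273*(-38*1/17 - 5*1/36) = -273*(-38/17 - 5/36) = -273*(-1453/612) = 132223/204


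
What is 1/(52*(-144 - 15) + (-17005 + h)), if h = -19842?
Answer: -1/45115 ≈ -2.2166e-5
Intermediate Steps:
1/(52*(-144 - 15) + (-17005 + h)) = 1/(52*(-144 - 15) + (-17005 - 19842)) = 1/(52*(-159) - 36847) = 1/(-8268 - 36847) = 1/(-45115) = -1/45115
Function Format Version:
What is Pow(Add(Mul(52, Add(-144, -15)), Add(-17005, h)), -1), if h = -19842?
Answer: Rational(-1, 45115) ≈ -2.2166e-5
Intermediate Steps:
Pow(Add(Mul(52, Add(-144, -15)), Add(-17005, h)), -1) = Pow(Add(Mul(52, Add(-144, -15)), Add(-17005, -19842)), -1) = Pow(Add(Mul(52, -159), -36847), -1) = Pow(Add(-8268, -36847), -1) = Pow(-45115, -1) = Rational(-1, 45115)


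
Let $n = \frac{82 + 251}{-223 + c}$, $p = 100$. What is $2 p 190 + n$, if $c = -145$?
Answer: $\frac{13983667}{368} \approx 37999.0$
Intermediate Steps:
$n = - \frac{333}{368}$ ($n = \frac{82 + 251}{-223 - 145} = \frac{333}{-368} = 333 \left(- \frac{1}{368}\right) = - \frac{333}{368} \approx -0.90489$)
$2 p 190 + n = 2 \cdot 100 \cdot 190 - \frac{333}{368} = 200 \cdot 190 - \frac{333}{368} = 38000 - \frac{333}{368} = \frac{13983667}{368}$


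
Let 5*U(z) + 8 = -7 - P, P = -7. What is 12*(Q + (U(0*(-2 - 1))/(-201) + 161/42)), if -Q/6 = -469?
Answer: 11327722/335 ≈ 33814.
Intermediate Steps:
Q = 2814 (Q = -6*(-469) = 2814)
U(z) = -8/5 (U(z) = -8/5 + (-7 - 1*(-7))/5 = -8/5 + (-7 + 7)/5 = -8/5 + (1/5)*0 = -8/5 + 0 = -8/5)
12*(Q + (U(0*(-2 - 1))/(-201) + 161/42)) = 12*(2814 + (-8/5/(-201) + 161/42)) = 12*(2814 + (-8/5*(-1/201) + 161*(1/42))) = 12*(2814 + (8/1005 + 23/6)) = 12*(2814 + 7721/2010) = 12*(5663861/2010) = 11327722/335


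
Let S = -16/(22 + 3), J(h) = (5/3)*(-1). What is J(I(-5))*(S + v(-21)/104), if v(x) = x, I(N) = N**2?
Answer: 2189/1560 ≈ 1.4032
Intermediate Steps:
J(h) = -5/3 (J(h) = (5*(1/3))*(-1) = (5/3)*(-1) = -5/3)
S = -16/25 ≈ -0.64000
J(I(-5))*(S + v(-21)/104) = -5*(-16/25 - 21/104)/3 = -5/3*(-2189/2600) = 2189/1560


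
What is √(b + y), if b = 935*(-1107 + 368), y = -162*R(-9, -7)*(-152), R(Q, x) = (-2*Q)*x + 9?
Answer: I*√3571973 ≈ 1890.0*I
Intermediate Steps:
R(Q, x) = 9 - 2*Q*x (R(Q, x) = -2*Q*x + 9 = 9 - 2*Q*x)
y = -2881008 (y = -162*(9 - 2*(-9)*(-7))*(-152) = -162*(9 - 126)*(-152) = -162*(-117)*(-152) = 18954*(-152) = -2881008)
b = -690965 (b = 935*(-739) = -690965)
√(b + y) = √(-690965 - 2881008) = √(-3571973) = I*√3571973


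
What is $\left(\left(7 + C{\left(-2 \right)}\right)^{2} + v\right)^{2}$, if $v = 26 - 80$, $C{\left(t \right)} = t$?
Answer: $841$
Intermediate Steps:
$v = -54$ ($v = 26 - 80 = -54$)
$\left(\left(7 + C{\left(-2 \right)}\right)^{2} + v\right)^{2} = \left(\left(7 - 2\right)^{2} - 54\right)^{2} = \left(5^{2} - 54\right)^{2} = \left(25 - 54\right)^{2} = \left(-29\right)^{2} = 841$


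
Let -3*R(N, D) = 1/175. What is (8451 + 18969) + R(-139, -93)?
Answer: 14395499/525 ≈ 27420.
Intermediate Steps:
R(N, D) = -1/525 (R(N, D) = -⅓/175 = -⅓*1/175 = -1/525)
(8451 + 18969) + R(-139, -93) = (8451 + 18969) - 1/525 = 27420 - 1/525 = 14395499/525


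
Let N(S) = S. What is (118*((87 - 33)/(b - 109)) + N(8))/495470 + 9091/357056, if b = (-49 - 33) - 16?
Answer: 51706105683/2034471167680 ≈ 0.025415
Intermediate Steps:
b = -98 (b = -82 - 16 = -98)
(118*((87 - 33)/(b - 109)) + N(8))/495470 + 9091/357056 = (118*((87 - 33)/(-98 - 109)) + 8)/495470 + 9091/357056 = (118*(54/(-207)) + 8)*(1/495470) + 9091*(1/357056) = (118*(54*(-1/207)) + 8)*(1/495470) + 9091/357056 = (118*(-6/23) + 8)*(1/495470) + 9091/357056 = (-708/23 + 8)*(1/495470) + 9091/357056 = -524/23*1/495470 + 9091/357056 = -262/5697905 + 9091/357056 = 51706105683/2034471167680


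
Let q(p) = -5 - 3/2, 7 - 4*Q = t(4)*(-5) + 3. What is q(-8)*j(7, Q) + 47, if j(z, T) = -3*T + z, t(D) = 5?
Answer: 1143/8 ≈ 142.88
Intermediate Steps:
Q = 29/4 (Q = 7/4 - (5*(-5) + 3)/4 = 7/4 - (-25 + 3)/4 = 7/4 - 1/4*(-22) = 7/4 + 11/2 = 29/4 ≈ 7.2500)
j(z, T) = z - 3*T
q(p) = -13/2 (q(p) = -5 - 3/2 = -13/2)
q(-8)*j(7, Q) + 47 = -13*(7 - 3*29/4)/2 + 47 = -13*(7 - 87/4)/2 + 47 = -13/2*(-59/4) + 47 = 767/8 + 47 = 1143/8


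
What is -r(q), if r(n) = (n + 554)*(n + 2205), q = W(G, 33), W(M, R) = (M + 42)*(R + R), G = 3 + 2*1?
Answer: -19402392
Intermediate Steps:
G = 5 (G = 3 + 2 = 5)
W(M, R) = 2*R*(42 + M) (W(M, R) = (42 + M)*(2*R) = 2*R*(42 + M))
q = 3102 (q = 2*33*(42 + 5) = 2*33*47 = 3102)
r(n) = (554 + n)*(2205 + n)
-r(q) = -(1221570 + 3102**2 + 2759*3102) = -(1221570 + 9622404 + 8558418) = -1*19402392 = -19402392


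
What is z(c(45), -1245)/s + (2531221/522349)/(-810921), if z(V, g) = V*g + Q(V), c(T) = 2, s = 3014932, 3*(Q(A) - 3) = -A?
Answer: -353788897630727/425692091063947276 ≈ -0.00083109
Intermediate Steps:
Q(A) = 3 - A/3 (Q(A) = 3 + (-A)/3 = 3 - A/3)
z(V, g) = 3 - V/3 + V*g (z(V, g) = V*g + (3 - V/3) = 3 - V/3 + V*g)
z(c(45), -1245)/s + (2531221/522349)/(-810921) = (3 - 1/3*2 + 2*(-1245))/3014932 + (2531221/522349)/(-810921) = (3 - 2/3 - 2490)*(1/3014932) + (2531221*(1/522349))*(-1/810921) = -7463/3*1/3014932 + (2531221/522349)*(-1/810921) = -7463/9044796 - 2531221/423583773429 = -353788897630727/425692091063947276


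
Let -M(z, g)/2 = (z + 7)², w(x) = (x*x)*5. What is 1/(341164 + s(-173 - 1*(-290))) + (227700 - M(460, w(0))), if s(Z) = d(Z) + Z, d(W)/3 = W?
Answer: 226801968897/341632 ≈ 6.6388e+5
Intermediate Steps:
w(x) = 5*x² (w(x) = x²*5 = 5*x²)
d(W) = 3*W
M(z, g) = -2*(7 + z)² (M(z, g) = -2*(z + 7)² = -2*(7 + z)²)
s(Z) = 4*Z (s(Z) = 3*Z + Z = 4*Z)
1/(341164 + s(-173 - 1*(-290))) + (227700 - M(460, w(0))) = 1/(341164 + 4*(-173 - 1*(-290))) + (227700 - (-2)*(7 + 460)²) = 1/(341164 + 4*(-173 + 290)) + (227700 - (-2)*467²) = 1/(341164 + 4*117) + (227700 - (-2)*218089) = 1/(341164 + 468) + (227700 - 1*(-436178)) = 1/341632 + (227700 + 436178) = 1/341632 + 663878 = 226801968897/341632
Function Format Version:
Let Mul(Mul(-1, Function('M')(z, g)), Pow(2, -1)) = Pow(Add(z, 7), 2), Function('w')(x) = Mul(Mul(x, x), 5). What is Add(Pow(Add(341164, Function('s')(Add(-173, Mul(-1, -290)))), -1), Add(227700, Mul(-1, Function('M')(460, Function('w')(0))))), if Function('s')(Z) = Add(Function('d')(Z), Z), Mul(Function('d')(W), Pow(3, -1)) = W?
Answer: Rational(226801968897, 341632) ≈ 6.6388e+5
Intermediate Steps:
Function('w')(x) = Mul(5, Pow(x, 2)) (Function('w')(x) = Mul(Pow(x, 2), 5) = Mul(5, Pow(x, 2)))
Function('d')(W) = Mul(3, W)
Function('M')(z, g) = Mul(-2, Pow(Add(7, z), 2)) (Function('M')(z, g) = Mul(-2, Pow(Add(z, 7), 2)) = Mul(-2, Pow(Add(7, z), 2)))
Function('s')(Z) = Mul(4, Z) (Function('s')(Z) = Add(Mul(3, Z), Z) = Mul(4, Z))
Add(Pow(Add(341164, Function('s')(Add(-173, Mul(-1, -290)))), -1), Add(227700, Mul(-1, Function('M')(460, Function('w')(0))))) = Add(Pow(Add(341164, Mul(4, Add(-173, Mul(-1, -290)))), -1), Add(227700, Mul(-1, Mul(-2, Pow(Add(7, 460), 2))))) = Add(Pow(Add(341164, Mul(4, Add(-173, 290))), -1), Add(227700, Mul(-1, Mul(-2, Pow(467, 2))))) = Add(Pow(Add(341164, Mul(4, 117)), -1), Add(227700, Mul(-1, Mul(-2, 218089)))) = Add(Pow(Add(341164, 468), -1), Add(227700, Mul(-1, -436178))) = Add(Pow(341632, -1), Add(227700, 436178)) = Add(Rational(1, 341632), 663878) = Rational(226801968897, 341632)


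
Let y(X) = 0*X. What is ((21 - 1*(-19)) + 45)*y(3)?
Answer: 0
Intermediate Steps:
y(X) = 0
((21 - 1*(-19)) + 45)*y(3) = ((21 - 1*(-19)) + 45)*0 = ((21 + 19) + 45)*0 = (40 + 45)*0 = 85*0 = 0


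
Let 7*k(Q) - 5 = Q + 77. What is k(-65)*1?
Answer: 17/7 ≈ 2.4286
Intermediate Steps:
k(Q) = 82/7 + Q/7 (k(Q) = 5/7 + (Q + 77)/7 = 5/7 + (77 + Q)/7 = 5/7 + (11 + Q/7) = 82/7 + Q/7)
k(-65)*1 = (82/7 + (1/7)*(-65))*1 = (82/7 - 65/7)*1 = (17/7)*1 = 17/7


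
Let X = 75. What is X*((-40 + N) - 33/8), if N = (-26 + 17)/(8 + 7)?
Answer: -26835/8 ≈ -3354.4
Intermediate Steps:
N = -⅗ (N = -9/15 = -9*1/15 = -⅗ ≈ -0.60000)
X*((-40 + N) - 33/8) = 75*((-40 - ⅗) - 33/8) = 75*(-203/5 - 33*⅛) = 75*(-203/5 - 33/8) = 75*(-1789/40) = -26835/8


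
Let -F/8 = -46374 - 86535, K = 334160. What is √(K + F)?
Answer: 2*√349358 ≈ 1182.1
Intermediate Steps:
F = 1063272 (F = -8*(-46374 - 86535) = -8*(-132909) = 1063272)
√(K + F) = √(334160 + 1063272) = √1397432 = 2*√349358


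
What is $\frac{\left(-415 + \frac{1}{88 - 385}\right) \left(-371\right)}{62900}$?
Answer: $\frac{11431994}{4670325} \approx 2.4478$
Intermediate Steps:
$\frac{\left(-415 + \frac{1}{88 - 385}\right) \left(-371\right)}{62900} = \left(-415 + \frac{1}{-297}\right) \left(-371\right) \frac{1}{62900} = \left(-415 - \frac{1}{297}\right) \left(-371\right) \frac{1}{62900} = \left(- \frac{123256}{297}\right) \left(-371\right) \frac{1}{62900} = \frac{45727976}{297} \cdot \frac{1}{62900} = \frac{11431994}{4670325}$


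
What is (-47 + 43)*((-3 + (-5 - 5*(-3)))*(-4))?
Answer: 112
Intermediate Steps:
(-47 + 43)*((-3 + (-5 - 5*(-3)))*(-4)) = -4*(-3 + (-5 + 15))*(-4) = -4*(-3 + 10)*(-4) = -28*(-4) = -4*(-28) = 112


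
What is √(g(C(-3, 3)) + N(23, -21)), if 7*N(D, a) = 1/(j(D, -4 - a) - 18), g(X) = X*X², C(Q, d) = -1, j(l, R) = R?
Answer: 2*I*√14/7 ≈ 1.069*I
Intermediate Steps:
g(X) = X³
N(D, a) = 1/(7*(-22 - a)) (N(D, a) = 1/(7*((-4 - a) - 18)) = 1/(7*(-22 - a)))
√(g(C(-3, 3)) + N(23, -21)) = √((-1)³ - 1/(154 + 7*(-21))) = √(-1 - 1/(154 - 147)) = √(-1 - 1/7) = √(-1 - 1*⅐) = √(-1 - ⅐) = √(-8/7) = 2*I*√14/7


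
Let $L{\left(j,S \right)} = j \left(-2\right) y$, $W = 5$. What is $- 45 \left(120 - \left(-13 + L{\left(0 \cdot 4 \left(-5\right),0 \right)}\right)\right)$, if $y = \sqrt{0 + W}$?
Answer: $-5985$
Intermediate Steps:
$y = \sqrt{5}$ ($y = \sqrt{0 + 5} = \sqrt{5} \approx 2.2361$)
$L{\left(j,S \right)} = - 2 j \sqrt{5}$ ($L{\left(j,S \right)} = j \left(-2\right) \sqrt{5} = - 2 j \sqrt{5}$)
$- 45 \left(120 - \left(-13 + L{\left(0 \cdot 4 \left(-5\right),0 \right)}\right)\right) = - 45 \left(120 + \left(13 - - 2 \cdot 0 \cdot 4 \left(-5\right) \sqrt{5}\right)\right) = - 45 \left(120 + \left(13 - - 2 \cdot 0 \left(-5\right) \sqrt{5}\right)\right) = - 45 \left(120 + \left(13 - \left(-2\right) 0 \sqrt{5}\right)\right) = - 45 \left(120 + \left(13 - 0\right)\right) = - 45 \left(120 + \left(13 + 0\right)\right) = - 45 \left(120 + 13\right) = \left(-45\right) 133 = -5985$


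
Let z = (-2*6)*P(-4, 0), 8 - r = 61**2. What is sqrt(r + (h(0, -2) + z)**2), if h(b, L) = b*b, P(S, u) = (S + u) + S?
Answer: sqrt(5503) ≈ 74.182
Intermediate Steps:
P(S, u) = u + 2*S
h(b, L) = b**2
r = -3713 (r = 8 - 1*61**2 = 8 - 1*3721 = 8 - 3721 = -3713)
z = 96 (z = (-2*6)*(0 + 2*(-4)) = -12*(0 - 8) = -12*(-8) = 96)
sqrt(r + (h(0, -2) + z)**2) = sqrt(-3713 + (0**2 + 96)**2) = sqrt(-3713 + (0 + 96)**2) = sqrt(-3713 + 96**2) = sqrt(-3713 + 9216) = sqrt(5503)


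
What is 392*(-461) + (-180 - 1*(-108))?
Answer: -180784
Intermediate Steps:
392*(-461) + (-180 - 1*(-108)) = -180712 + (-180 + 108) = -180712 - 72 = -180784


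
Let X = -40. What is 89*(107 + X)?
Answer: 5963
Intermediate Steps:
89*(107 + X) = 89*(107 - 40) = 89*67 = 5963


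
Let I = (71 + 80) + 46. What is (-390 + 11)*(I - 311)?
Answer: 43206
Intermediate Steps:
I = 197 (I = 151 + 46 = 197)
(-390 + 11)*(I - 311) = (-390 + 11)*(197 - 311) = -379*(-114) = 43206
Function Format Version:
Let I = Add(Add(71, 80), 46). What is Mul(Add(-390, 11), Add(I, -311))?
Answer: 43206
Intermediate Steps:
I = 197 (I = Add(151, 46) = 197)
Mul(Add(-390, 11), Add(I, -311)) = Mul(Add(-390, 11), Add(197, -311)) = Mul(-379, -114) = 43206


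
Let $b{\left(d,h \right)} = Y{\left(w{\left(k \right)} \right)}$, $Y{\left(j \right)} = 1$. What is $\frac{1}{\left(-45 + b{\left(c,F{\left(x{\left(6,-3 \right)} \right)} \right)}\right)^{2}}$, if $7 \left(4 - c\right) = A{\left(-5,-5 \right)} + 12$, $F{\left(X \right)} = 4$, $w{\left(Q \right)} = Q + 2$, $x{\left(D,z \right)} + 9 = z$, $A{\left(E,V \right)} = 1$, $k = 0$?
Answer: $\frac{1}{1936} \approx 0.00051653$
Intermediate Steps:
$x{\left(D,z \right)} = -9 + z$
$w{\left(Q \right)} = 2 + Q$
$c = \frac{15}{7}$ ($c = 4 - \frac{1 + 12}{7} = 4 - \frac{13}{7} = \frac{15}{7} \approx 2.1429$)
$b{\left(d,h \right)} = 1$
$\frac{1}{\left(-45 + b{\left(c,F{\left(x{\left(6,-3 \right)} \right)} \right)}\right)^{2}} = \frac{1}{\left(-45 + 1\right)^{2}} = \frac{1}{\left(-44\right)^{2}} = \frac{1}{1936}$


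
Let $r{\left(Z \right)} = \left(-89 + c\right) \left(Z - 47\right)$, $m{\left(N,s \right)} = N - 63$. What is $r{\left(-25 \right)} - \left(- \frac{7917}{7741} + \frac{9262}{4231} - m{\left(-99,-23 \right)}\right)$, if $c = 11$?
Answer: $\frac{178592140319}{32752171} \approx 5452.8$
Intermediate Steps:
$m{\left(N,s \right)} = -63 + N$ ($m{\left(N,s \right)} = N - 63 = -63 + N$)
$r{\left(Z \right)} = 3666 - 78 Z$ ($r{\left(Z \right)} = \left(-89 + 11\right) \left(Z - 47\right) = - 78 \left(-47 + Z\right) = 3666 - 78 Z$)
$r{\left(-25 \right)} - \left(- \frac{7917}{7741} + \frac{9262}{4231} - m{\left(-99,-23 \right)}\right) = \left(3666 - -1950\right) - \left(162 - \frac{7917}{7741} + \frac{9262}{4231}\right) = \left(3666 + 1950\right) - \left(162 - \frac{7917}{7741} + \frac{9262}{4231}\right) = 5616 - \frac{5344052017}{32752171} = \frac{178592140319}{32752171}$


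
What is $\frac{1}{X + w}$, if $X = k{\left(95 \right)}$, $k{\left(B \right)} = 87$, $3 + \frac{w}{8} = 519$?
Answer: $\frac{1}{4215} \approx 0.00023725$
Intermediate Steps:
$w = 4128$ ($w = -24 + 8 \cdot 519 = -24 + 4152 = 4128$)
$X = 87$
$\frac{1}{X + w} = \frac{1}{87 + 4128} = \frac{1}{4215}$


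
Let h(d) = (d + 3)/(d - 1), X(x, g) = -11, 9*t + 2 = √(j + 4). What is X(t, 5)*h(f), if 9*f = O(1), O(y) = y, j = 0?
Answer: 77/2 ≈ 38.500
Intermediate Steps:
t = 0 (t = -2/9 + √(0 + 4)/9 = -2/9 + √4/9 = -2/9 + (⅑)*2 = -2/9 + 2/9 = 0)
f = ⅑ (f = (⅑)*1 = ⅑ ≈ 0.11111)
h(d) = (3 + d)/(-1 + d)
X(t, 5)*h(f) = -11*(3 + ⅑)/(-1 + ⅑) = -11*28/((-8/9)*9) = -(-99)*28/(8*9) = -11*(-7/2) = 77/2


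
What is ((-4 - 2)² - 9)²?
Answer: 729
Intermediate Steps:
((-4 - 2)² - 9)² = ((-6)² - 9)² = (36 - 9)² = 27² = 729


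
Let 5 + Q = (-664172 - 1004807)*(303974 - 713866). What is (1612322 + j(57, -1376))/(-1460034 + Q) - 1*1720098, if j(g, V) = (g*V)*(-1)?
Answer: -1176718491760851688/684099680229 ≈ -1.7201e+6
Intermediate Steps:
j(g, V) = -V*g (j(g, V) = (V*g)*(-1) = -V*g)
Q = 684101140263 (Q = -5 + (-664172 - 1004807)*(303974 - 713866) = -5 - 1668979*(-409892) = -5 + 684101140268 = 684101140263)
(1612322 + j(57, -1376))/(-1460034 + Q) - 1*1720098 = (1612322 - 1*(-1376)*57)/(-1460034 + 684101140263) - 1*1720098 = (1612322 + 78432)/684099680229 - 1720098 = 1690754*(1/684099680229) - 1720098 = 1690754/684099680229 - 1720098 = -1176718491760851688/684099680229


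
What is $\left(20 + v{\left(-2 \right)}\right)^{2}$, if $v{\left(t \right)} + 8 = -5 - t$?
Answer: $81$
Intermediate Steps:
$v{\left(t \right)} = -13 - t$ ($v{\left(t \right)} = -8 - \left(5 + t\right) = -13 - t$)
$\left(20 + v{\left(-2 \right)}\right)^{2} = \left(20 - 11\right)^{2} = 9^{2} = 81$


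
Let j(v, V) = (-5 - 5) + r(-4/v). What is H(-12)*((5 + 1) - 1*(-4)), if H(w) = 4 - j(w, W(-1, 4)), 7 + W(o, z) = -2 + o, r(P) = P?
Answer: 410/3 ≈ 136.67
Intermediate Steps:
W(o, z) = -9 + o (W(o, z) = -7 + (-2 + o) = -9 + o)
j(v, V) = -10 - 4/v (j(v, V) = (-5 - 5) - 4/v = -10 - 4/v)
H(w) = 14 + 4/w (H(w) = 4 - (-10 - 4/w) = 4 + (10 + 4/w) = 14 + 4/w)
H(-12)*((5 + 1) - 1*(-4)) = (14 + 4/(-12))*((5 + 1) - 1*(-4)) = (14 + 4*(-1/12))*(6 + 4) = (14 - ⅓)*10 = (41/3)*10 = 410/3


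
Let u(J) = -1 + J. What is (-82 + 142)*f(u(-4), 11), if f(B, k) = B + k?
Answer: 360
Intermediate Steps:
(-82 + 142)*f(u(-4), 11) = (-82 + 142)*((-1 - 4) + 11) = 60*(-5 + 11) = 60*6 = 360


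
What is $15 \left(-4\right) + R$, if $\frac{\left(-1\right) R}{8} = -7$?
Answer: $-4$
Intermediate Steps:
$R = 56$ ($R = \left(-8\right) \left(-7\right) = 56$)
$15 \left(-4\right) + R = 15 \left(-4\right) + 56 = -60 + 56 = -4$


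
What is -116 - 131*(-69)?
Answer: 8923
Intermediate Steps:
-116 - 131*(-69) = -116 + 9039 = 8923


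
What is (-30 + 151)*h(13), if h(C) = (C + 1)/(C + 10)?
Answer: 1694/23 ≈ 73.652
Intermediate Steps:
h(C) = (1 + C)/(10 + C)
(-30 + 151)*h(13) = (-30 + 151)*((1 + 13)/(10 + 13)) = 121*(14/23) = 1694/23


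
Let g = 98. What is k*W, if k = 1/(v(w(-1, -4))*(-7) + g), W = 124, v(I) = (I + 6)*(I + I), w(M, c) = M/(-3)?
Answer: 279/154 ≈ 1.8117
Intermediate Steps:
w(M, c) = -M/3 (w(M, c) = M*(-⅓) = -M/3)
v(I) = 2*I*(6 + I) (v(I) = (6 + I)*(2*I) = 2*I*(6 + I))
k = 9/616 (k = 1/((2*(-⅓*(-1))*(6 - ⅓*(-1)))*(-7) + 98) = 1/((2*(⅓)*(6 + ⅓))*(-7) + 98) = 1/((2*(⅓)*(19/3))*(-7) + 98) = 1/((38/9)*(-7) + 98) = 1/(-266/9 + 98) = 1/(616/9) = 9/616 ≈ 0.014610)
k*W = (9/616)*124 = 279/154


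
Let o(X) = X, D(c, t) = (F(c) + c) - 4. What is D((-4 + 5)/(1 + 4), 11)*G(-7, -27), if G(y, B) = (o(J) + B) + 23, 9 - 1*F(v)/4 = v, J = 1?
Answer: -471/5 ≈ -94.200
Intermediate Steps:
F(v) = 36 - 4*v
D(c, t) = 32 - 3*c (D(c, t) = ((36 - 4*c) + c) - 4 = (36 - 3*c) - 4 = 32 - 3*c)
G(y, B) = 24 + B (G(y, B) = (1 + B) + 23 = 24 + B)
D((-4 + 5)/(1 + 4), 11)*G(-7, -27) = (32 - 3*(-4 + 5)/(1 + 4))*(24 - 27) = (32 - 3/5)*(-3) = (157/5)*(-3) = -471/5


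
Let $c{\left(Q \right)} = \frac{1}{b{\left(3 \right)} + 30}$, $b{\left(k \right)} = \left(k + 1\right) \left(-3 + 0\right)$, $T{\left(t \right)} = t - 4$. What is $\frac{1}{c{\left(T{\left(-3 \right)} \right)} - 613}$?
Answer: $- \frac{18}{11033} \approx -0.0016315$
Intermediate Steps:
$T{\left(t \right)} = -4 + t$
$b{\left(k \right)} = -3 - 3 k$ ($b{\left(k \right)} = \left(1 + k\right) \left(-3\right) = -3 - 3 k$)
$c{\left(Q \right)} = \frac{1}{18}$ ($c{\left(Q \right)} = \frac{1}{\left(-3 - 9\right) + 30} = \frac{1}{-12 + 30} = \frac{1}{18}$)
$\frac{1}{c{\left(T{\left(-3 \right)} \right)} - 613} = \frac{1}{\frac{1}{18} - 613} = \frac{1}{- \frac{11033}{18}} = - \frac{18}{11033}$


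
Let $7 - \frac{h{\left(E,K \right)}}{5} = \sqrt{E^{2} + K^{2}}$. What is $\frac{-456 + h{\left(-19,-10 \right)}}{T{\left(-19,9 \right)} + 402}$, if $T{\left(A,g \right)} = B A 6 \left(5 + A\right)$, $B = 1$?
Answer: $- \frac{421}{1998} - \frac{5 \sqrt{461}}{1998} \approx -0.26444$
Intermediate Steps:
$h{\left(E,K \right)} = 35 - 5 \sqrt{E^{2} + K^{2}}$
$T{\left(A,g \right)} = 6 A \left(5 + A\right)$ ($T{\left(A,g \right)} = 1 A 6 \left(5 + A\right) = A 6 \left(5 + A\right) = 6 A \left(5 + A\right)$)
$\frac{-456 + h{\left(-19,-10 \right)}}{T{\left(-19,9 \right)} + 402} = \frac{-456 + \left(35 - 5 \sqrt{\left(-19\right)^{2} + \left(-10\right)^{2}}\right)}{6 \left(-19\right) \left(5 - 19\right) + 402} = \frac{-456 + \left(35 - 5 \sqrt{361 + 100}\right)}{6 \left(-19\right) \left(-14\right) + 402} = \frac{-456 + \left(35 - 5 \sqrt{461}\right)}{1596 + 402} = \frac{-421 - 5 \sqrt{461}}{1998} = \left(-421 - 5 \sqrt{461}\right) \frac{1}{1998} = - \frac{421}{1998} - \frac{5 \sqrt{461}}{1998}$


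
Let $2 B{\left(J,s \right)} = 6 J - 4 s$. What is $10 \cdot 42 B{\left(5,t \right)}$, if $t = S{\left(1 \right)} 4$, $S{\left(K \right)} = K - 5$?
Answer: $19740$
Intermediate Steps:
$S{\left(K \right)} = -5 + K$
$t = -16$ ($t = \left(-5 + 1\right) 4 = \left(-4\right) 4 = -16$)
$B{\left(J,s \right)} = - 2 s + 3 J$ ($B{\left(J,s \right)} = \frac{6 J - 4 s}{2} = \frac{- 4 s + 6 J}{2} = - 2 s + 3 J$)
$10 \cdot 42 B{\left(5,t \right)} = 10 \cdot 42 \left(\left(-2\right) \left(-16\right) + 3 \cdot 5\right) = 420 \left(32 + 15\right) = 420 \cdot 47 = 19740$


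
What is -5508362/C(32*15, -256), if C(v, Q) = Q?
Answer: 2754181/128 ≈ 21517.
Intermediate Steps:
-5508362/C(32*15, -256) = -5508362/(-256) = -5508362*(-1/256) = 2754181/128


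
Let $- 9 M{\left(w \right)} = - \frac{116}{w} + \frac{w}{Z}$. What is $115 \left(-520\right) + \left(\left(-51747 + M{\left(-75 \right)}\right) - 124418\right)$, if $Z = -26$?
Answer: $- \frac{4141194391}{17550} \approx -2.3597 \cdot 10^{5}$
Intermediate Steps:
$M{\left(w \right)} = \frac{w}{234} + \frac{116}{9 w}$ ($M{\left(w \right)} = - \frac{- \frac{116}{w} + \frac{w}{-26}}{9} = - \frac{- \frac{116}{w} + w \left(- \frac{1}{26}\right)}{9} = - \frac{- \frac{116}{w} - \frac{w}{26}}{9} = \frac{w}{234} + \frac{116}{9 w}$)
$115 \left(-520\right) + \left(\left(-51747 + M{\left(-75 \right)}\right) - 124418\right) = 115 \left(-520\right) - \left(176165 - \frac{3016 + \left(-75\right)^{2}}{234 \left(-75\right)}\right) = -59800 - \left(176165 + \frac{3016 + 5625}{17550}\right) = -59800 - \left(176165 + \frac{8641}{17550}\right) = -59800 - \frac{3091704391}{17550} = - \frac{4141194391}{17550}$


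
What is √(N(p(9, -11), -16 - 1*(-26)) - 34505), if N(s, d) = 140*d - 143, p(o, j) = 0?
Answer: 4*I*√2078 ≈ 182.34*I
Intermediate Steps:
N(s, d) = -143 + 140*d
√(N(p(9, -11), -16 - 1*(-26)) - 34505) = √((-143 + 140*(-16 - 1*(-26))) - 34505) = √((-143 + 140*(-16 + 26)) - 34505) = √((-143 + 140*10) - 34505) = √((-143 + 1400) - 34505) = √(1257 - 34505) = √(-33248) = 4*I*√2078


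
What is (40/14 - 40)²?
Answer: 67600/49 ≈ 1379.6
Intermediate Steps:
(40/14 - 40)² = (40*(1/14) - 40)² = (20/7 - 40)² = (-260/7)² = 67600/49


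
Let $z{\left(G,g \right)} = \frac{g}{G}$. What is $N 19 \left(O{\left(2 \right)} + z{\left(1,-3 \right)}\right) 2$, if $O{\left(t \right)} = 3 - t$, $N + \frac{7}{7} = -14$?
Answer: $1140$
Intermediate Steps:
$N = -15$ ($N = -1 - 14 = -15$)
$N 19 \left(O{\left(2 \right)} + z{\left(1,-3 \right)}\right) 2 = \left(-15\right) 19 \left(\left(3 - 2\right) - \frac{3}{1}\right) 2 = - 285 \left(\left(3 - 2\right) - 3\right) 2 = - 285 \left(1 - 3\right) 2 = - 285 \left(\left(-2\right) 2\right) = \left(-285\right) \left(-4\right) = 1140$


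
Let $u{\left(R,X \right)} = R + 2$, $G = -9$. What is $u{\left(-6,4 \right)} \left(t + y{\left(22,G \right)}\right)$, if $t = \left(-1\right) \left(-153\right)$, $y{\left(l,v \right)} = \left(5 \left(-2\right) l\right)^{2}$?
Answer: $-194212$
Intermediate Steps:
$u{\left(R,X \right)} = 2 + R$
$y{\left(l,v \right)} = 100 l^{2}$ ($y{\left(l,v \right)} = \left(- 10 l\right)^{2} = 100 l^{2}$)
$t = 153$
$u{\left(-6,4 \right)} \left(t + y{\left(22,G \right)}\right) = \left(2 - 6\right) \left(153 + 100 \cdot 22^{2}\right) = - 4 \left(153 + 100 \cdot 484\right) = - 4 \left(153 + 48400\right) = \left(-4\right) 48553 = -194212$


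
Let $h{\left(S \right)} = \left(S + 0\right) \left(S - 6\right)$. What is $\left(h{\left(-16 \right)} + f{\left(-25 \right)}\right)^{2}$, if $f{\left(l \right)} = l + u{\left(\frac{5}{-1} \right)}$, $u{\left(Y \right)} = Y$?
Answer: $103684$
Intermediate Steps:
$f{\left(l \right)} = -5 + l$ ($f{\left(l \right)} = l + \frac{5}{-1} = l + 5 \left(-1\right) = l - 5 = -5 + l$)
$h{\left(S \right)} = S \left(-6 + S\right)$
$\left(h{\left(-16 \right)} + f{\left(-25 \right)}\right)^{2} = \left(- 16 \left(-6 - 16\right) - 30\right)^{2} = \left(\left(-16\right) \left(-22\right) - 30\right)^{2} = \left(352 - 30\right)^{2} = 322^{2} = 103684$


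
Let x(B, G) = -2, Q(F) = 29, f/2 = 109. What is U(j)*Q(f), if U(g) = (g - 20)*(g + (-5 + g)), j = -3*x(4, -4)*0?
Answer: 2900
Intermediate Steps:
f = 218 (f = 2*109 = 218)
j = 0 (j = -3*(-2)*0 = 6*0 = 0)
U(g) = (-20 + g)*(-5 + 2*g)
U(j)*Q(f) = (100 - 45*0 + 2*0**2)*29 = (100 + 0 + 2*0)*29 = (100 + 0 + 0)*29 = 100*29 = 2900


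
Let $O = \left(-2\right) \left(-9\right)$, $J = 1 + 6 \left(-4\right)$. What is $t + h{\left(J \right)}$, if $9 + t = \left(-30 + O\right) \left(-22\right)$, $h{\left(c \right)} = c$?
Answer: $232$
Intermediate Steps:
$J = -23$ ($J = 1 - 24 = -23$)
$O = 18$
$t = 255$ ($t = -9 + \left(-30 + 18\right) \left(-22\right) = -9 - -264 = -9 + 264 = 255$)
$t + h{\left(J \right)} = 255 - 23 = 232$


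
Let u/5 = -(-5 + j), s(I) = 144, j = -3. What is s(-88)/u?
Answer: 18/5 ≈ 3.6000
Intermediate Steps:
u = 40 (u = 5*(-(-5 - 3)) = 5*(-1*(-8)) = 5*8 = 40)
s(-88)/u = 144/40 = 144*(1/40) = 18/5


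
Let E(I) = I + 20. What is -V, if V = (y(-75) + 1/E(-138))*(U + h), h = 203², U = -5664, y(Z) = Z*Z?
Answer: -23592958205/118 ≈ -1.9994e+8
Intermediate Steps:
E(I) = 20 + I
y(Z) = Z²
h = 41209
V = 23592958205/118 (V = ((-75)² + 1/(20 - 138))*(-5664 + 41209) = (5625 + 1/(-118))*35545 = (5625 - 1/118)*35545 = (663749/118)*35545 = 23592958205/118 ≈ 1.9994e+8)
-V = -1*23592958205/118 = -23592958205/118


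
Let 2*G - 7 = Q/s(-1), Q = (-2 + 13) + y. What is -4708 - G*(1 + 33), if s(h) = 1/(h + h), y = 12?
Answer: -4045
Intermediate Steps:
s(h) = 1/(2*h)
Q = 23 (Q = (-2 + 13) + 12 = 11 + 12 = 23)
G = -39/2 (G = 7/2 + (23/(((1/2)/(-1))))/2 = 7/2 + (23/(((1/2)*(-1))))/2 = 7/2 + (23/(-1/2))/2 = 7/2 + (23*(-2))/2 = 7/2 + (1/2)*(-46) = 7/2 - 23 = -39/2 ≈ -19.500)
-4708 - G*(1 + 33) = -4708 - (-39)*(1 + 33)/2 = -4708 - (-39)*34/2 = -4708 - 1*(-663) = -4708 + 663 = -4045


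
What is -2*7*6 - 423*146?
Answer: -61842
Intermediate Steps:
-2*7*6 - 423*146 = -14*6 - 61758 = -84 - 61758 = -61842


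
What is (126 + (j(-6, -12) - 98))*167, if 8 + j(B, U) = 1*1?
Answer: 3507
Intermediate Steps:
j(B, U) = -7 (j(B, U) = -8 + 1*1 = -8 + 1 = -7)
(126 + (j(-6, -12) - 98))*167 = (126 + (-7 - 98))*167 = (126 - 105)*167 = 21*167 = 3507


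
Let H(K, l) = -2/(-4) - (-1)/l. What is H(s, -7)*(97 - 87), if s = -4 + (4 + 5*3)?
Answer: 25/7 ≈ 3.5714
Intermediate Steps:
s = 15 (s = -4 + (4 + 15) = -4 + 19 = 15)
H(K, l) = 1/2 + 1/l (H(K, l) = -2*(-1/4) + 1/l = 1/2 + 1/l)
H(s, -7)*(97 - 87) = ((1/2)*(2 - 7)/(-7))*(97 - 87) = ((1/2)*(-1/7)*(-5))*10 = (5/14)*10 = 25/7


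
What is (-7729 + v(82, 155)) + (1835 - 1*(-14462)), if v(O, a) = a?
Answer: 8723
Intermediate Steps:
(-7729 + v(82, 155)) + (1835 - 1*(-14462)) = (-7729 + 155) + (1835 - 1*(-14462)) = -7574 + (1835 + 14462) = -7574 + 16297 = 8723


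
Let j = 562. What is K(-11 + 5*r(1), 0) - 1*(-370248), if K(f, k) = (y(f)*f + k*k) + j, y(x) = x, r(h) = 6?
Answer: 371171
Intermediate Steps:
K(f, k) = 562 + f² + k² (K(f, k) = (f*f + k*k) + 562 = (f² + k²) + 562 = 562 + f² + k²)
K(-11 + 5*r(1), 0) - 1*(-370248) = (562 + (-11 + 5*6)² + 0²) - 1*(-370248) = (562 + (-11 + 30)² + 0) + 370248 = (562 + 19² + 0) + 370248 = (562 + 361 + 0) + 370248 = 923 + 370248 = 371171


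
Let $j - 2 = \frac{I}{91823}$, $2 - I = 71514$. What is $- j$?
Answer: $- \frac{112134}{91823} \approx -1.2212$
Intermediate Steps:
$I = -71512$ ($I = 2 - 71514 = -71512$)
$j = \frac{112134}{91823}$ ($j = 2 - \frac{71512}{91823} = \frac{112134}{91823} \approx 1.2212$)
$- j = \left(-1\right) \frac{112134}{91823} = - \frac{112134}{91823}$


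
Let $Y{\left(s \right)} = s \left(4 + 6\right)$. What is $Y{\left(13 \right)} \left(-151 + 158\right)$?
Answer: $910$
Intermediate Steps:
$Y{\left(s \right)} = 10 s$ ($Y{\left(s \right)} = s 10 = 10 s$)
$Y{\left(13 \right)} \left(-151 + 158\right) = 10 \cdot 13 \left(-151 + 158\right) = 130 \cdot 7 = 910$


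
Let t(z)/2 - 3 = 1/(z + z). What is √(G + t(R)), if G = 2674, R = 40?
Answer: √1072010/20 ≈ 51.769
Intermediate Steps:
t(z) = 6 + 1/z (t(z) = 6 + 2/(z + z) = 6 + 2/((2*z)) = 6 + 2*(1/(2*z)) = 6 + 1/z)
√(G + t(R)) = √(2674 + (6 + 1/40)) = √(2674 + 241/40) = √(107201/40) = √1072010/20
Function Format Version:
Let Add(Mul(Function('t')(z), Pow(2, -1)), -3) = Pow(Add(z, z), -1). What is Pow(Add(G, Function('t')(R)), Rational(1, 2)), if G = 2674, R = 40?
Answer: Mul(Rational(1, 20), Pow(1072010, Rational(1, 2))) ≈ 51.769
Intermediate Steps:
Function('t')(z) = Add(6, Pow(z, -1)) (Function('t')(z) = Add(6, Mul(2, Pow(Add(z, z), -1))) = Add(6, Mul(2, Pow(Mul(2, z), -1))) = Add(6, Mul(2, Mul(Rational(1, 2), Pow(z, -1)))) = Add(6, Pow(z, -1)))
Pow(Add(G, Function('t')(R)), Rational(1, 2)) = Pow(Add(2674, Add(6, Pow(40, -1))), Rational(1, 2)) = Pow(Add(2674, Add(6, Rational(1, 40))), Rational(1, 2)) = Pow(Add(2674, Rational(241, 40)), Rational(1, 2)) = Pow(Rational(107201, 40), Rational(1, 2)) = Mul(Rational(1, 20), Pow(1072010, Rational(1, 2)))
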